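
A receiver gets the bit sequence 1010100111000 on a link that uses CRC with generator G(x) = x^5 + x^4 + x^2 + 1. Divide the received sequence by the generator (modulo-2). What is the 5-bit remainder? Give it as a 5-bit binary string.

Modulo-2 division of 1010100111000 by 110101:
  pos 0: 101010 XOR 110101 = 011111
  pos 1: 111110 XOR 110101 = 001011
  pos 3: 101111 XOR 110101 = 011010
  pos 4: 110101 XOR 110101 = 000000
Remainder = 00000 (zero — the frame passes the CRC check).

00000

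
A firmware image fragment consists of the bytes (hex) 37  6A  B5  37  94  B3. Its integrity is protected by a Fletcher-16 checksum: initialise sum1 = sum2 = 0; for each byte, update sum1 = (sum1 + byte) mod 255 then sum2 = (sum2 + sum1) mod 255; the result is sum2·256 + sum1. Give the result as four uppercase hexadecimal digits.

Running sums (mod 255):
  after byte 0 (37): sum1=55, sum2=55
  after byte 1 (6A): sum1=161, sum2=216
  after byte 2 (B5): sum1=87, sum2=48
  after byte 3 (37): sum1=142, sum2=190
  after byte 4 (94): sum1=35, sum2=225
  after byte 5 (B3): sum1=214, sum2=184
Checksum = sum2·256 + sum1 = 184·256 + 214 = 47318 = 0xB8D6.

B8D6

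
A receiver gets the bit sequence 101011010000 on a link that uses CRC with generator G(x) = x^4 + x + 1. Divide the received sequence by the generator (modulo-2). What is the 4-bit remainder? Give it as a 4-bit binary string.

0000

Modulo-2 division of 101011010000 by 10011:
  pos 0: 10101 XOR 10011 = 00110
  pos 2: 11010 XOR 10011 = 01001
  pos 3: 10011 XOR 10011 = 00000
Remainder = 0000 (zero — the frame passes the CRC check).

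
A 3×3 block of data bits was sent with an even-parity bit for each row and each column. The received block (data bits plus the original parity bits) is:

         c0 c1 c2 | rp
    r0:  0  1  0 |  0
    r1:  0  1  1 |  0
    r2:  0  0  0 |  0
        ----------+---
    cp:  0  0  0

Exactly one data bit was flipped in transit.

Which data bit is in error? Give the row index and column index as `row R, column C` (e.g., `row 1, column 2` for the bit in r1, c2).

Recompute each row's even parity and compare to rp:
  r0: data parity 1, sent rp 0 → mismatch
  r1: data parity 0, sent rp 0 → ok
  r2: data parity 0, sent rp 0 → ok
Recompute each column's even parity and compare to cp:
  c0: data parity 0, sent cp 0 → ok
  c1: data parity 0, sent cp 0 → ok
  c2: data parity 1, sent cp 0 → mismatch
Exactly one row (r0) and one column (c2) fail → the flipped bit is at their intersection.

row 0, column 2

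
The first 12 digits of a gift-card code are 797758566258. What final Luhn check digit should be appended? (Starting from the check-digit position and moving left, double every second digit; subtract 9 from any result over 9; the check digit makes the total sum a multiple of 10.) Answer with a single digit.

Partial digits right→left: 8 5 2 6 6 5 8 5 7 7 9 7
Double every second digit counting from the check-digit position (so the 1st, 3rd, 5th, ... of the partial from the right).
  doubled (with −9 where >9): 7 4 3 7 5 9 → sum 35
  kept as-is: 5 6 5 5 7 7 → sum 35
Total = 35 + 35 = 70.
Check digit = (10 − (70 mod 10)) mod 10 = 0.

0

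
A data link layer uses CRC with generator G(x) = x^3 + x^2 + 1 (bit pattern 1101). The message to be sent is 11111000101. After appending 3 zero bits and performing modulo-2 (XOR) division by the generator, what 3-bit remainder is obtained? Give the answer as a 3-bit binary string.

101

Append 3 zeros: 11111000101000. Divide by 1101 (XOR where the leading bit is 1):
  pos 0: 1111 XOR 1101 = 0010
  pos 2: 1010 XOR 1101 = 0111
  pos 3: 1110 XOR 1101 = 0011
  pos 5: 1101 XOR 1101 = 0000
  pos 10: 1000 XOR 1101 = 0101
Remainder (last 3 bits) = 101. This is the CRC / FCS.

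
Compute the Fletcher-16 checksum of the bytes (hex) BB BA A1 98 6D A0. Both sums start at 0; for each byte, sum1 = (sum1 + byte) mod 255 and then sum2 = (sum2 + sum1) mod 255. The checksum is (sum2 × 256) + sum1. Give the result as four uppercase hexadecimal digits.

Running sums (mod 255):
  after byte 0 (BB): sum1=187, sum2=187
  after byte 1 (BA): sum1=118, sum2=50
  after byte 2 (A1): sum1=24, sum2=74
  after byte 3 (98): sum1=176, sum2=250
  after byte 4 (6D): sum1=30, sum2=25
  after byte 5 (A0): sum1=190, sum2=215
Checksum = sum2·256 + sum1 = 215·256 + 190 = 55230 = 0xD7BE.

D7BE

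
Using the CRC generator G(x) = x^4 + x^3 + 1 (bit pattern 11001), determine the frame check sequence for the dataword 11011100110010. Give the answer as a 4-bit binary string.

1111

Append 4 zeros: 110111001100100000. Divide by 11001 (XOR where the leading bit is 1):
  pos 0: 11011 XOR 11001 = 00010
  pos 3: 10100 XOR 11001 = 01101
  pos 4: 11011 XOR 11001 = 00010
  pos 7: 10100 XOR 11001 = 01101
  pos 8: 11011 XOR 11001 = 00010
  pos 11: 10000 XOR 11001 = 01001
  pos 12: 10010 XOR 11001 = 01011
  pos 13: 10110 XOR 11001 = 01111
Remainder (last 4 bits) = 1111. This is the CRC / FCS.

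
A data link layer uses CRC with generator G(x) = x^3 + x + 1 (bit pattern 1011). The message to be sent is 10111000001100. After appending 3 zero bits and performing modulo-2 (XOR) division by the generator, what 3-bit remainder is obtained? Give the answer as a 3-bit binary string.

Append 3 zeros: 10111000001100000. Divide by 1011 (XOR where the leading bit is 1):
  pos 0: 1011 XOR 1011 = 0000
  pos 4: 1000 XOR 1011 = 0011
  pos 6: 1100 XOR 1011 = 0111
  pos 7: 1111 XOR 1011 = 0100
  pos 8: 1001 XOR 1011 = 0010
  pos 10: 1000 XOR 1011 = 0011
  pos 12: 1100 XOR 1011 = 0111
  pos 13: 1110 XOR 1011 = 0101
Remainder (last 3 bits) = 101. This is the CRC / FCS.

101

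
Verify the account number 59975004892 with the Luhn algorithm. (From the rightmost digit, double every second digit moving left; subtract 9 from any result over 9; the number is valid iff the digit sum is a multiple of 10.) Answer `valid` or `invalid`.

valid

From the right, keep odd positions and double even positions (subtract 9 from any doubled value over 9):
  doubled (positions 2,4,...): 9 8 0 5 9 → sum 31
  kept (positions 1,3,...): 2 8 0 5 9 5 → sum 29
Total = 60.
60 mod 10 = 0, so the number is valid.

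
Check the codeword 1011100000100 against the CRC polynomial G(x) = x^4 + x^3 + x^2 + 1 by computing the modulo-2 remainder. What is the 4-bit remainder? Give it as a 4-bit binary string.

1101

Modulo-2 division of 1011100000100 by 11101:
  pos 0: 10111 XOR 11101 = 01010
  pos 1: 10100 XOR 11101 = 01001
  pos 2: 10010 XOR 11101 = 01111
  pos 3: 11110 XOR 11101 = 00011
  pos 6: 11001 XOR 11101 = 00100
  pos 8: 10000 XOR 11101 = 01101
Remainder = 1101 (nonzero — an error is detected).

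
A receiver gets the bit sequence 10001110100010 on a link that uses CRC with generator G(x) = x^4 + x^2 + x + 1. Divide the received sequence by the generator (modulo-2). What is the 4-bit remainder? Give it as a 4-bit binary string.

Modulo-2 division of 10001110100010 by 10111:
  pos 0: 10001 XOR 10111 = 00110
  pos 2: 11011 XOR 10111 = 01100
  pos 3: 11000 XOR 10111 = 01111
  pos 4: 11111 XOR 10111 = 01000
  pos 5: 10000 XOR 10111 = 00111
  pos 7: 11100 XOR 10111 = 01011
  pos 8: 10111 XOR 10111 = 00000
Remainder = 0000 (zero — the frame passes the CRC check).

0000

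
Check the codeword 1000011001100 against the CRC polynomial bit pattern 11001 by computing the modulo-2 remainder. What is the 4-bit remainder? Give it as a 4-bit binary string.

0111

Modulo-2 division of 1000011001100 by 11001:
  pos 0: 10000 XOR 11001 = 01001
  pos 1: 10011 XOR 11001 = 01010
  pos 2: 10101 XOR 11001 = 01100
  pos 3: 11000 XOR 11001 = 00001
  pos 7: 10110 XOR 11001 = 01111
  pos 8: 11110 XOR 11001 = 00111
Remainder = 0111 (nonzero — an error is detected).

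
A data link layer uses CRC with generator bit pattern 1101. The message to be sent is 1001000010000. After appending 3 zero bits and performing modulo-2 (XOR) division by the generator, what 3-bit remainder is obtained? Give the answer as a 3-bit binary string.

Append 3 zeros: 1001000010000000. Divide by 1101 (XOR where the leading bit is 1):
  pos 0: 1001 XOR 1101 = 0100
  pos 1: 1000 XOR 1101 = 0101
  pos 2: 1010 XOR 1101 = 0111
  pos 3: 1110 XOR 1101 = 0011
  pos 5: 1101 XOR 1101 = 0000
Remainder (last 3 bits) = 000. This is the CRC / FCS.

000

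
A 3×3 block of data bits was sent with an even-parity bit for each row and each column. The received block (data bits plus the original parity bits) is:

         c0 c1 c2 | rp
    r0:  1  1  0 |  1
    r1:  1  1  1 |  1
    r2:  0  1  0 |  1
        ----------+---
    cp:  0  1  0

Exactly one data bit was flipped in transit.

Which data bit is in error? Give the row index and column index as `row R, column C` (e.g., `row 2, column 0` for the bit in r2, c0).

Recompute each row's even parity and compare to rp:
  r0: data parity 0, sent rp 1 → mismatch
  r1: data parity 1, sent rp 1 → ok
  r2: data parity 1, sent rp 1 → ok
Recompute each column's even parity and compare to cp:
  c0: data parity 0, sent cp 0 → ok
  c1: data parity 1, sent cp 1 → ok
  c2: data parity 1, sent cp 0 → mismatch
Exactly one row (r0) and one column (c2) fail → the flipped bit is at their intersection.

row 0, column 2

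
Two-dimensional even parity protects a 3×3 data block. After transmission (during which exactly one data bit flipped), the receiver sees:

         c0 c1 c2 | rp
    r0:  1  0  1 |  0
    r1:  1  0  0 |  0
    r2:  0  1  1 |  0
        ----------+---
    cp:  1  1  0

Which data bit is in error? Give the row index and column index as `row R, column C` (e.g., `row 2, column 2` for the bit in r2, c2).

Recompute each row's even parity and compare to rp:
  r0: data parity 0, sent rp 0 → ok
  r1: data parity 1, sent rp 0 → mismatch
  r2: data parity 0, sent rp 0 → ok
Recompute each column's even parity and compare to cp:
  c0: data parity 0, sent cp 1 → mismatch
  c1: data parity 1, sent cp 1 → ok
  c2: data parity 0, sent cp 0 → ok
Exactly one row (r1) and one column (c0) fail → the flipped bit is at their intersection.

row 1, column 0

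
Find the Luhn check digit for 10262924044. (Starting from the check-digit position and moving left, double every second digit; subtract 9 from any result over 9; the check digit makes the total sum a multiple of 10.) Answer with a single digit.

5

Partial digits right→left: 4 4 0 4 2 9 2 6 2 0 1
Double every second digit counting from the check-digit position (so the 1st, 3rd, 5th, ... of the partial from the right).
  doubled (with −9 where >9): 8 0 4 4 4 2 → sum 22
  kept as-is: 4 4 9 6 0 → sum 23
Total = 22 + 23 = 45.
Check digit = (10 − (45 mod 10)) mod 10 = 5.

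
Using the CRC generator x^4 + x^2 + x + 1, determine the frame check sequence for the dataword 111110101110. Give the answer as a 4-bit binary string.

0001

Append 4 zeros: 1111101011100000. Divide by 10111 (XOR where the leading bit is 1):
  pos 0: 11111 XOR 10111 = 01000
  pos 1: 10000 XOR 10111 = 00111
  pos 3: 11110 XOR 10111 = 01001
  pos 4: 10011 XOR 10111 = 00100
  pos 6: 10011 XOR 10111 = 00100
  pos 8: 10000 XOR 10111 = 00111
  pos 10: 11100 XOR 10111 = 01011
  pos 11: 10110 XOR 10111 = 00001
Remainder (last 4 bits) = 0001. This is the CRC / FCS.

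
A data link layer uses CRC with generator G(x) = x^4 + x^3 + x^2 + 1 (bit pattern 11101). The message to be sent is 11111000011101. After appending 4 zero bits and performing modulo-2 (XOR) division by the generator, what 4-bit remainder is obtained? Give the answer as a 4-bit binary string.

Append 4 zeros: 111110000111010000. Divide by 11101 (XOR where the leading bit is 1):
  pos 0: 11111 XOR 11101 = 00010
  pos 3: 10000 XOR 11101 = 01101
  pos 4: 11010 XOR 11101 = 00111
  pos 6: 11111 XOR 11101 = 00010
  pos 9: 10101 XOR 11101 = 01000
  pos 10: 10000 XOR 11101 = 01101
  pos 11: 11010 XOR 11101 = 00111
  pos 13: 11100 XOR 11101 = 00001
Remainder (last 4 bits) = 0001. This is the CRC / FCS.

0001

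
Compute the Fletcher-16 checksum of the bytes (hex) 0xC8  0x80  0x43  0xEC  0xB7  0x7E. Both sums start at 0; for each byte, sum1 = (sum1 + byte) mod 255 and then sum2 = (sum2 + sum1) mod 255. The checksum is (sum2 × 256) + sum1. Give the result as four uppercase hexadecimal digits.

F8AF

Running sums (mod 255):
  after byte 0 (0xC8): sum1=200, sum2=200
  after byte 1 (0x80): sum1=73, sum2=18
  after byte 2 (0x43): sum1=140, sum2=158
  after byte 3 (0xEC): sum1=121, sum2=24
  after byte 4 (0xB7): sum1=49, sum2=73
  after byte 5 (0x7E): sum1=175, sum2=248
Checksum = sum2·256 + sum1 = 248·256 + 175 = 63663 = 0xF8AF.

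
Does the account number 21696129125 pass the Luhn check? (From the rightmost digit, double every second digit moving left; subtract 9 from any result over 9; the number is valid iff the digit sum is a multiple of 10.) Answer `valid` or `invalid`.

From the right, keep odd positions and double even positions (subtract 9 from any doubled value over 9):
  doubled (positions 2,4,...): 4 9 2 9 2 → sum 26
  kept (positions 1,3,...): 5 1 2 6 6 2 → sum 22
Total = 48.
48 mod 10 = 8, so the number is invalid.

invalid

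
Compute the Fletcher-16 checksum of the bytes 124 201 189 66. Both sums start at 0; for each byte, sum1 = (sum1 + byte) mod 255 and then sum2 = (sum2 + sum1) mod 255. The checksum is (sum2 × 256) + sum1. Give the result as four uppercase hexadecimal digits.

Running sums (mod 255):
  after byte 0 (124): sum1=124, sum2=124
  after byte 1 (201): sum1=70, sum2=194
  after byte 2 (189): sum1=4, sum2=198
  after byte 3 (66): sum1=70, sum2=13
Checksum = sum2·256 + sum1 = 13·256 + 70 = 3398 = 0x0D46.

0D46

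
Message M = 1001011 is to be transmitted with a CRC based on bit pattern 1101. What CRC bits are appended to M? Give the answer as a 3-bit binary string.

Append 3 zeros: 1001011000. Divide by 1101 (XOR where the leading bit is 1):
  pos 0: 1001 XOR 1101 = 0100
  pos 1: 1000 XOR 1101 = 0101
  pos 2: 1011 XOR 1101 = 0110
  pos 3: 1101 XOR 1101 = 0000
Remainder (last 3 bits) = 000. This is the CRC / FCS.

000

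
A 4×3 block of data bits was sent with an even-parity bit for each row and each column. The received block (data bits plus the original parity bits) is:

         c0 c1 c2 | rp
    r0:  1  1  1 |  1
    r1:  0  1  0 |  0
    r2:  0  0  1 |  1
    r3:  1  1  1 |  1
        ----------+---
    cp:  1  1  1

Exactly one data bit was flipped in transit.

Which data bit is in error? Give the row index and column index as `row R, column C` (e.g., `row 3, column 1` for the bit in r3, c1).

row 1, column 0

Recompute each row's even parity and compare to rp:
  r0: data parity 1, sent rp 1 → ok
  r1: data parity 1, sent rp 0 → mismatch
  r2: data parity 1, sent rp 1 → ok
  r3: data parity 1, sent rp 1 → ok
Recompute each column's even parity and compare to cp:
  c0: data parity 0, sent cp 1 → mismatch
  c1: data parity 1, sent cp 1 → ok
  c2: data parity 1, sent cp 1 → ok
Exactly one row (r1) and one column (c0) fail → the flipped bit is at their intersection.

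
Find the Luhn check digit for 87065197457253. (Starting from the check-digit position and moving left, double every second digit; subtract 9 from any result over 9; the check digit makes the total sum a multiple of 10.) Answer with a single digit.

6

Partial digits right→left: 3 5 2 7 5 4 7 9 1 5 6 0 7 8
Double every second digit counting from the check-digit position (so the 1st, 3rd, 5th, ... of the partial from the right).
  doubled (with −9 where >9): 6 4 1 5 2 3 5 → sum 26
  kept as-is: 5 7 4 9 5 0 8 → sum 38
Total = 26 + 38 = 64.
Check digit = (10 − (64 mod 10)) mod 10 = 6.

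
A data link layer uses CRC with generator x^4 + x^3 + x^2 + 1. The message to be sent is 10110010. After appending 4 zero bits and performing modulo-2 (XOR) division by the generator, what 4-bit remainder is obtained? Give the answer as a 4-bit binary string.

Append 4 zeros: 101100100000. Divide by 11101 (XOR where the leading bit is 1):
  pos 0: 10110 XOR 11101 = 01011
  pos 1: 10110 XOR 11101 = 01011
  pos 2: 10111 XOR 11101 = 01010
  pos 3: 10100 XOR 11101 = 01001
  pos 4: 10010 XOR 11101 = 01111
  pos 5: 11110 XOR 11101 = 00011
Remainder (last 4 bits) = 1100. This is the CRC / FCS.

1100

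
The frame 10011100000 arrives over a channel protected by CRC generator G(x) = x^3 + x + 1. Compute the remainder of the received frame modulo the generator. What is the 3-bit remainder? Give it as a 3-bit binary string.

Modulo-2 division of 10011100000 by 1011:
  pos 0: 1001 XOR 1011 = 0010
  pos 2: 1011 XOR 1011 = 0000
Remainder = 000 (zero — the frame passes the CRC check).

000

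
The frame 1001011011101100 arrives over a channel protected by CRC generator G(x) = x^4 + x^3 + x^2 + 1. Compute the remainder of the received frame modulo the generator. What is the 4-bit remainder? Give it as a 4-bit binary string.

1101

Modulo-2 division of 1001011011101100 by 11101:
  pos 0: 10010 XOR 11101 = 01111
  pos 1: 11111 XOR 11101 = 00010
  pos 4: 10101 XOR 11101 = 01000
  pos 5: 10001 XOR 11101 = 01100
  pos 6: 11001 XOR 11101 = 00100
  pos 8: 10001 XOR 11101 = 01100
  pos 9: 11001 XOR 11101 = 00100
  pos 11: 10000 XOR 11101 = 01101
Remainder = 1101 (nonzero — an error is detected).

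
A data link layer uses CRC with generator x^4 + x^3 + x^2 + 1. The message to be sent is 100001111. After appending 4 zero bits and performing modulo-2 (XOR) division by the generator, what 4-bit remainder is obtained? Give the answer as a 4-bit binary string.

Append 4 zeros: 1000011110000. Divide by 11101 (XOR where the leading bit is 1):
  pos 0: 10000 XOR 11101 = 01101
  pos 1: 11011 XOR 11101 = 00110
  pos 3: 11011 XOR 11101 = 00110
  pos 5: 11010 XOR 11101 = 00111
  pos 7: 11100 XOR 11101 = 00001
Remainder (last 4 bits) = 0010. This is the CRC / FCS.

0010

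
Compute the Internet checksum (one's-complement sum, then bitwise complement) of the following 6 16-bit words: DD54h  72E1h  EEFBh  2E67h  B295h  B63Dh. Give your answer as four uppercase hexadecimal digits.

2993

One's-complement addition (fold any carry out of bit 15 back into bit 0):
  0xDD54 + 0x72E1 = 0x15035 → wrap carry → 0x5036
  0x5036 + 0xEEFB = 0x13F31 → wrap carry → 0x3F32
  0x3F32 + 0x2E67 = 0x06D99
  0x6D99 + 0xB295 = 0x1202E → wrap carry → 0x202F
  0x202F + 0xB63D = 0x0D66C
One's-complement sum = 0xD66C.
Checksum = ~0xD66C & 0xFFFF = 0x2993.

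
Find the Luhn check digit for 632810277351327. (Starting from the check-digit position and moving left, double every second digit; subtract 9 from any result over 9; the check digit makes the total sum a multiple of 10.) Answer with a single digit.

Partial digits right→left: 7 2 3 1 5 3 7 7 2 0 1 8 2 3 6
Double every second digit counting from the check-digit position (so the 1st, 3rd, 5th, ... of the partial from the right).
  doubled (with −9 where >9): 5 6 1 5 4 2 4 3 → sum 30
  kept as-is: 2 1 3 7 0 8 3 → sum 24
Total = 30 + 24 = 54.
Check digit = (10 − (54 mod 10)) mod 10 = 6.

6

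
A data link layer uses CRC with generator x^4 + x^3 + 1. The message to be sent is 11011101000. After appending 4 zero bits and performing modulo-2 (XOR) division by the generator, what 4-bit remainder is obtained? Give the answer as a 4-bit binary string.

1111

Append 4 zeros: 110111010000000. Divide by 11001 (XOR where the leading bit is 1):
  pos 0: 11011 XOR 11001 = 00010
  pos 3: 10101 XOR 11001 = 01100
  pos 4: 11000 XOR 11001 = 00001
  pos 8: 10000 XOR 11001 = 01001
  pos 9: 10010 XOR 11001 = 01011
  pos 10: 10110 XOR 11001 = 01111
Remainder (last 4 bits) = 1111. This is the CRC / FCS.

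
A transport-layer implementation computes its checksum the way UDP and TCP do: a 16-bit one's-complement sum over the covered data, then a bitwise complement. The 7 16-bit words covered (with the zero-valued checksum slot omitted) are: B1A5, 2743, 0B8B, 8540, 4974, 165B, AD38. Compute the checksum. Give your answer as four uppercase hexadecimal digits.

8943

One's-complement addition (fold any carry out of bit 15 back into bit 0):
  0xB1A5 + 0x2743 = 0x0D8E8
  0xD8E8 + 0x0B8B = 0x0E473
  0xE473 + 0x8540 = 0x169B3 → wrap carry → 0x69B4
  0x69B4 + 0x4974 = 0x0B328
  0xB328 + 0x165B = 0x0C983
  0xC983 + 0xAD38 = 0x176BB → wrap carry → 0x76BC
One's-complement sum = 0x76BC.
Checksum = ~0x76BC & 0xFFFF = 0x8943.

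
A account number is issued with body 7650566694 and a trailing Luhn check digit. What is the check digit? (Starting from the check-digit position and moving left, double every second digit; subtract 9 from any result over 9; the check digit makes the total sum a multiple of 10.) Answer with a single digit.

1

Partial digits right→left: 4 9 6 6 6 5 0 5 6 7
Double every second digit counting from the check-digit position (so the 1st, 3rd, 5th, ... of the partial from the right).
  doubled (with −9 where >9): 8 3 3 0 3 → sum 17
  kept as-is: 9 6 5 5 7 → sum 32
Total = 17 + 32 = 49.
Check digit = (10 − (49 mod 10)) mod 10 = 1.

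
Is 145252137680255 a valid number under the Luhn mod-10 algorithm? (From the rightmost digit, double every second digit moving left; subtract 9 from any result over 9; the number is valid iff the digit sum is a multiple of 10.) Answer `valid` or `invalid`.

valid

From the right, keep odd positions and double even positions (subtract 9 from any doubled value over 9):
  doubled (positions 2,4,...): 1 0 3 6 4 4 8 → sum 26
  kept (positions 1,3,...): 5 2 8 7 1 5 5 1 → sum 34
Total = 60.
60 mod 10 = 0, so the number is valid.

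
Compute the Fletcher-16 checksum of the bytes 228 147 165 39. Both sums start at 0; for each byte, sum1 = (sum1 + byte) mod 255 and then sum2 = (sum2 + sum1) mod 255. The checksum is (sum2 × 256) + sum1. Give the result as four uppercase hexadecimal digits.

C045

Running sums (mod 255):
  after byte 0 (228): sum1=228, sum2=228
  after byte 1 (147): sum1=120, sum2=93
  after byte 2 (165): sum1=30, sum2=123
  after byte 3 (39): sum1=69, sum2=192
Checksum = sum2·256 + sum1 = 192·256 + 69 = 49221 = 0xC045.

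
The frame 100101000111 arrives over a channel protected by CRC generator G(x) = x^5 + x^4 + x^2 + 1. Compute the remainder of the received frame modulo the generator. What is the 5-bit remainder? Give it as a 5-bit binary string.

Modulo-2 division of 100101000111 by 110101:
  pos 0: 100101 XOR 110101 = 010000
  pos 1: 100000 XOR 110101 = 010101
  pos 2: 101010 XOR 110101 = 011111
  pos 3: 111110 XOR 110101 = 001011
  pos 5: 101111 XOR 110101 = 011010
  pos 6: 110101 XOR 110101 = 000000
Remainder = 00000 (zero — the frame passes the CRC check).

00000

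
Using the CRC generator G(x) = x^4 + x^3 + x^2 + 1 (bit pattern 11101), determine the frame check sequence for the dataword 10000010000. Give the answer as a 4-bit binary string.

0011

Append 4 zeros: 100000100000000. Divide by 11101 (XOR where the leading bit is 1):
  pos 0: 10000 XOR 11101 = 01101
  pos 1: 11010 XOR 11101 = 00111
  pos 3: 11110 XOR 11101 = 00011
  pos 6: 11000 XOR 11101 = 00101
  pos 8: 10100 XOR 11101 = 01001
  pos 9: 10010 XOR 11101 = 01111
  pos 10: 11110 XOR 11101 = 00011
Remainder (last 4 bits) = 0011. This is the CRC / FCS.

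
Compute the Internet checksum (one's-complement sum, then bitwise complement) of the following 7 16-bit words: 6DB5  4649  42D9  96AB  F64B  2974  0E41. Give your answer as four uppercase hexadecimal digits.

447B

One's-complement addition (fold any carry out of bit 15 back into bit 0):
  0x6DB5 + 0x4649 = 0x0B3FE
  0xB3FE + 0x42D9 = 0x0F6D7
  0xF6D7 + 0x96AB = 0x18D82 → wrap carry → 0x8D83
  0x8D83 + 0xF64B = 0x183CE → wrap carry → 0x83CF
  0x83CF + 0x2974 = 0x0AD43
  0xAD43 + 0x0E41 = 0x0BB84
One's-complement sum = 0xBB84.
Checksum = ~0xBB84 & 0xFFFF = 0x447B.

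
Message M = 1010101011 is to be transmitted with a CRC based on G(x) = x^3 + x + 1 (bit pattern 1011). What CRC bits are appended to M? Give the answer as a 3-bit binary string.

Append 3 zeros: 1010101011000. Divide by 1011 (XOR where the leading bit is 1):
  pos 0: 1010 XOR 1011 = 0001
  pos 3: 1101 XOR 1011 = 0110
  pos 4: 1100 XOR 1011 = 0111
  pos 5: 1111 XOR 1011 = 0100
  pos 6: 1001 XOR 1011 = 0010
  pos 8: 1000 XOR 1011 = 0011
Remainder (last 3 bits) = 110. This is the CRC / FCS.

110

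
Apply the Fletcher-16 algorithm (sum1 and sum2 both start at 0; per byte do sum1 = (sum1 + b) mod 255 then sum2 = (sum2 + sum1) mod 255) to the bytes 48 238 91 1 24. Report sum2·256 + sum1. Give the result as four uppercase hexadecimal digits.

Running sums (mod 255):
  after byte 0 (48): sum1=48, sum2=48
  after byte 1 (238): sum1=31, sum2=79
  after byte 2 (91): sum1=122, sum2=201
  after byte 3 (1): sum1=123, sum2=69
  after byte 4 (24): sum1=147, sum2=216
Checksum = sum2·256 + sum1 = 216·256 + 147 = 55443 = 0xD893.

D893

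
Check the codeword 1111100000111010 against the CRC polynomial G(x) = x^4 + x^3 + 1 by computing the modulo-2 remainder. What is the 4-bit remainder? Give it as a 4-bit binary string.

1101

Modulo-2 division of 1111100000111010 by 11001:
  pos 0: 11111 XOR 11001 = 00110
  pos 2: 11000 XOR 11001 = 00001
  pos 6: 10001 XOR 11001 = 01000
  pos 7: 10001 XOR 11001 = 01000
  pos 8: 10001 XOR 11001 = 01000
  pos 9: 10000 XOR 11001 = 01001
  pos 10: 10011 XOR 11001 = 01010
  pos 11: 10100 XOR 11001 = 01101
Remainder = 1101 (nonzero — an error is detected).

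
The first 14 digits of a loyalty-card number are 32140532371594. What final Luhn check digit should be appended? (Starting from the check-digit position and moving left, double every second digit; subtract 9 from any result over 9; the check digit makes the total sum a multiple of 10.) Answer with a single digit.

Partial digits right→left: 4 9 5 1 7 3 2 3 5 0 4 1 2 3
Double every second digit counting from the check-digit position (so the 1st, 3rd, 5th, ... of the partial from the right).
  doubled (with −9 where >9): 8 1 5 4 1 8 4 → sum 31
  kept as-is: 9 1 3 3 0 1 3 → sum 20
Total = 31 + 20 = 51.
Check digit = (10 − (51 mod 10)) mod 10 = 9.

9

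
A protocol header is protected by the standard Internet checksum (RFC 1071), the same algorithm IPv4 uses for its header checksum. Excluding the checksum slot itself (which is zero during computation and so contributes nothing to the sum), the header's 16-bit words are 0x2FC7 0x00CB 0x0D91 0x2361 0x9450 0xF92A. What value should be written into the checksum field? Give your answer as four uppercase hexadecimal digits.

One's-complement addition (fold any carry out of bit 15 back into bit 0):
  0x2FC7 + 0x00CB = 0x03092
  0x3092 + 0x0D91 = 0x03E23
  0x3E23 + 0x2361 = 0x06184
  0x6184 + 0x9450 = 0x0F5D4
  0xF5D4 + 0xF92A = 0x1EEFE → wrap carry → 0xEEFF
One's-complement sum = 0xEEFF.
Checksum = ~0xEEFF & 0xFFFF = 0x1100.

1100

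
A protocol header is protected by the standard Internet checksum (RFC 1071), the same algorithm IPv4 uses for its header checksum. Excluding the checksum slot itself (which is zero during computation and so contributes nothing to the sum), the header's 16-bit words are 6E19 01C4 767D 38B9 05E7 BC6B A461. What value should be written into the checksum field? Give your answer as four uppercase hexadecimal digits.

One's-complement addition (fold any carry out of bit 15 back into bit 0):
  0x6E19 + 0x01C4 = 0x06FDD
  0x6FDD + 0x767D = 0x0E65A
  0xE65A + 0x38B9 = 0x11F13 → wrap carry → 0x1F14
  0x1F14 + 0x05E7 = 0x024FB
  0x24FB + 0xBC6B = 0x0E166
  0xE166 + 0xA461 = 0x185C7 → wrap carry → 0x85C8
One's-complement sum = 0x85C8.
Checksum = ~0x85C8 & 0xFFFF = 0x7A37.

7A37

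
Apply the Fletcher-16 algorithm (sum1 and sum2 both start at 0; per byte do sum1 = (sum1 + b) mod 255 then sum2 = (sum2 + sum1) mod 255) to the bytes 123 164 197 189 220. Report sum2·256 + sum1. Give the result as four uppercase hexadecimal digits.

Running sums (mod 255):
  after byte 0 (123): sum1=123, sum2=123
  after byte 1 (164): sum1=32, sum2=155
  after byte 2 (197): sum1=229, sum2=129
  after byte 3 (189): sum1=163, sum2=37
  after byte 4 (220): sum1=128, sum2=165
Checksum = sum2·256 + sum1 = 165·256 + 128 = 42368 = 0xA580.

A580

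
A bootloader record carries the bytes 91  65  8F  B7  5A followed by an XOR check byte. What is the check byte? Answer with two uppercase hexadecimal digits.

XOR the bytes together:
  start with 0x91
  0x91 ⊕ 0x65 = 0xF4
  0xF4 ⊕ 0x8F = 0x7B
  0x7B ⊕ 0xB7 = 0xCC
  0xCC ⊕ 0x5A = 0x96

96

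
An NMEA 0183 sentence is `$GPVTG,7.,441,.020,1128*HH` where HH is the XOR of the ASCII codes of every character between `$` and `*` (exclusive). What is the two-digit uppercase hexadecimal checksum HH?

XOR the ASCII codes of the payload characters:
  'G' = 0x47 → acc = 0x47
  'P' = 0x50 → acc = 0x17
  'V' = 0x56 → acc = 0x41
  'T' = 0x54 → acc = 0x15
  'G' = 0x47 → acc = 0x52
  ',' = 0x2C → acc = 0x7E
  '7' = 0x37 → acc = 0x49
  '.' = 0x2E → acc = 0x67
  ',' = 0x2C → acc = 0x4B
  '4' = 0x34 → acc = 0x7F
  '4' = 0x34 → acc = 0x4B
  '1' = 0x31 → acc = 0x7A
  ',' = 0x2C → acc = 0x56
  '.' = 0x2E → acc = 0x78
  '0' = 0x30 → acc = 0x48
  '2' = 0x32 → acc = 0x7A
  '0' = 0x30 → acc = 0x4A
  ',' = 0x2C → acc = 0x66
  '1' = 0x31 → acc = 0x57
  '1' = 0x31 → acc = 0x66
  '2' = 0x32 → acc = 0x54
  '8' = 0x38 → acc = 0x6C
Checksum = 0x6C.

6C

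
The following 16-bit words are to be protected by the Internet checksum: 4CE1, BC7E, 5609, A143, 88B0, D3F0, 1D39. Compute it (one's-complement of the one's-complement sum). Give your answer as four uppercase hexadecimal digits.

8578

One's-complement addition (fold any carry out of bit 15 back into bit 0):
  0x4CE1 + 0xBC7E = 0x1095F → wrap carry → 0x0960
  0x0960 + 0x5609 = 0x05F69
  0x5F69 + 0xA143 = 0x100AC → wrap carry → 0x00AD
  0x00AD + 0x88B0 = 0x0895D
  0x895D + 0xD3F0 = 0x15D4D → wrap carry → 0x5D4E
  0x5D4E + 0x1D39 = 0x07A87
One's-complement sum = 0x7A87.
Checksum = ~0x7A87 & 0xFFFF = 0x8578.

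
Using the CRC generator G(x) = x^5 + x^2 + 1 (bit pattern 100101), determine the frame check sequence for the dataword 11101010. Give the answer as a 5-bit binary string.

11111

Append 5 zeros: 1110101000000. Divide by 100101 (XOR where the leading bit is 1):
  pos 0: 111010 XOR 100101 = 011111
  pos 1: 111111 XOR 100101 = 011010
  pos 2: 110100 XOR 100101 = 010001
  pos 3: 100010 XOR 100101 = 000111
  pos 6: 111000 XOR 100101 = 011101
  pos 7: 111010 XOR 100101 = 011111
Remainder (last 5 bits) = 11111. This is the CRC / FCS.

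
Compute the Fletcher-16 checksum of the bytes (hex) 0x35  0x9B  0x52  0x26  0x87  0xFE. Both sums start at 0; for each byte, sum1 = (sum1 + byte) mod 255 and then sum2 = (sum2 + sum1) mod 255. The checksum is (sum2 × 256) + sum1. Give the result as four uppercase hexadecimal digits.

Running sums (mod 255):
  after byte 0 (0x35): sum1=53, sum2=53
  after byte 1 (0x9B): sum1=208, sum2=6
  after byte 2 (0x52): sum1=35, sum2=41
  after byte 3 (0x26): sum1=73, sum2=114
  after byte 4 (0x87): sum1=208, sum2=67
  after byte 5 (0xFE): sum1=207, sum2=19
Checksum = sum2·256 + sum1 = 19·256 + 207 = 5071 = 0x13CF.

13CF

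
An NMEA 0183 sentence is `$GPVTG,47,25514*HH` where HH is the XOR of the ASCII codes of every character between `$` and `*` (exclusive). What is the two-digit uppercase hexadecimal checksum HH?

XOR the ASCII codes of the payload characters:
  'G' = 0x47 → acc = 0x47
  'P' = 0x50 → acc = 0x17
  'V' = 0x56 → acc = 0x41
  'T' = 0x54 → acc = 0x15
  'G' = 0x47 → acc = 0x52
  ',' = 0x2C → acc = 0x7E
  '4' = 0x34 → acc = 0x4A
  '7' = 0x37 → acc = 0x7D
  ',' = 0x2C → acc = 0x51
  '2' = 0x32 → acc = 0x63
  '5' = 0x35 → acc = 0x56
  '5' = 0x35 → acc = 0x63
  '1' = 0x31 → acc = 0x52
  '4' = 0x34 → acc = 0x66
Checksum = 0x66.

66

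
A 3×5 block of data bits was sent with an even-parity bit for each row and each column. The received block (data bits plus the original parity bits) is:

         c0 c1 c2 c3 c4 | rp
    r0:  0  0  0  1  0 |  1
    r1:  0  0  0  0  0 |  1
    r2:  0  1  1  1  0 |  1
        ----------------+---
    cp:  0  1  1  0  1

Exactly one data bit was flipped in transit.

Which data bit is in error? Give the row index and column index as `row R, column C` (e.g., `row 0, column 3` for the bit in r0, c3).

Recompute each row's even parity and compare to rp:
  r0: data parity 1, sent rp 1 → ok
  r1: data parity 0, sent rp 1 → mismatch
  r2: data parity 1, sent rp 1 → ok
Recompute each column's even parity and compare to cp:
  c0: data parity 0, sent cp 0 → ok
  c1: data parity 1, sent cp 1 → ok
  c2: data parity 1, sent cp 1 → ok
  c3: data parity 0, sent cp 0 → ok
  c4: data parity 0, sent cp 1 → mismatch
Exactly one row (r1) and one column (c4) fail → the flipped bit is at their intersection.

row 1, column 4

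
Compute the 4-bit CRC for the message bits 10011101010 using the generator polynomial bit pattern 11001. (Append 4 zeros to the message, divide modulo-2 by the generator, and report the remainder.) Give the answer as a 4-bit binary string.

0010

Append 4 zeros: 100111010100000. Divide by 11001 (XOR where the leading bit is 1):
  pos 0: 10011 XOR 11001 = 01010
  pos 1: 10101 XOR 11001 = 01100
  pos 2: 11000 XOR 11001 = 00001
  pos 6: 11010 XOR 11001 = 00011
  pos 9: 11000 XOR 11001 = 00001
Remainder (last 4 bits) = 0010. This is the CRC / FCS.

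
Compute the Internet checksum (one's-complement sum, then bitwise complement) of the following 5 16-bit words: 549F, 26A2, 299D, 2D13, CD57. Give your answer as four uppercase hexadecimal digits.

One's-complement addition (fold any carry out of bit 15 back into bit 0):
  0x549F + 0x26A2 = 0x07B41
  0x7B41 + 0x299D = 0x0A4DE
  0xA4DE + 0x2D13 = 0x0D1F1
  0xD1F1 + 0xCD57 = 0x19F48 → wrap carry → 0x9F49
One's-complement sum = 0x9F49.
Checksum = ~0x9F49 & 0xFFFF = 0x60B6.

60B6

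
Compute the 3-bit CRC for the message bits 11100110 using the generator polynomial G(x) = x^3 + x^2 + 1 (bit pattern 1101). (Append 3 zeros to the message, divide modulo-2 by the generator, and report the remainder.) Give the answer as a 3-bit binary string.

111

Append 3 zeros: 11100110000. Divide by 1101 (XOR where the leading bit is 1):
  pos 0: 1110 XOR 1101 = 0011
  pos 2: 1101 XOR 1101 = 0000
  pos 6: 1000 XOR 1101 = 0101
  pos 7: 1010 XOR 1101 = 0111
Remainder (last 3 bits) = 111. This is the CRC / FCS.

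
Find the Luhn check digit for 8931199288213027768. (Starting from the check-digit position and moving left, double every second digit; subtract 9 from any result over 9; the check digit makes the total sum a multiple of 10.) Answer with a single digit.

Partial digits right→left: 8 6 7 7 2 0 3 1 2 8 8 2 9 9 1 1 3 9 8
Double every second digit counting from the check-digit position (so the 1st, 3rd, 5th, ... of the partial from the right).
  doubled (with −9 where >9): 7 5 4 6 4 7 9 2 6 7 → sum 57
  kept as-is: 6 7 0 1 8 2 9 1 9 → sum 43
Total = 57 + 43 = 100.
Check digit = (10 − (100 mod 10)) mod 10 = 0.

0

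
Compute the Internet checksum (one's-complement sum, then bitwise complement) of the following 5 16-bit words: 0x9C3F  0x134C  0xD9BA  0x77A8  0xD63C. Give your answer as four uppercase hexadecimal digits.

One's-complement addition (fold any carry out of bit 15 back into bit 0):
  0x9C3F + 0x134C = 0x0AF8B
  0xAF8B + 0xD9BA = 0x18945 → wrap carry → 0x8946
  0x8946 + 0x77A8 = 0x100EE → wrap carry → 0x00EF
  0x00EF + 0xD63C = 0x0D72B
One's-complement sum = 0xD72B.
Checksum = ~0xD72B & 0xFFFF = 0x28D4.

28D4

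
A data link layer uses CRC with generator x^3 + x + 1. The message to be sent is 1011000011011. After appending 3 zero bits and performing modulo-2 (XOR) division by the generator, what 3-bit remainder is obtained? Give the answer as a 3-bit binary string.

Append 3 zeros: 1011000011011000. Divide by 1011 (XOR where the leading bit is 1):
  pos 0: 1011 XOR 1011 = 0000
  pos 8: 1101 XOR 1011 = 0110
  pos 9: 1101 XOR 1011 = 0110
  pos 10: 1100 XOR 1011 = 0111
  pos 11: 1110 XOR 1011 = 0101
  pos 12: 1010 XOR 1011 = 0001
Remainder (last 3 bits) = 001. This is the CRC / FCS.

001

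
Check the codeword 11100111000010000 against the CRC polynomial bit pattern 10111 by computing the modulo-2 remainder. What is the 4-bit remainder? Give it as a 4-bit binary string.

1011

Modulo-2 division of 11100111000010000 by 10111:
  pos 0: 11100 XOR 10111 = 01011
  pos 1: 10111 XOR 10111 = 00000
  pos 6: 11000 XOR 10111 = 01111
  pos 7: 11110 XOR 10111 = 01001
  pos 8: 10011 XOR 10111 = 00100
  pos 10: 10000 XOR 10111 = 00111
  pos 12: 11100 XOR 10111 = 01011
Remainder = 1011 (nonzero — an error is detected).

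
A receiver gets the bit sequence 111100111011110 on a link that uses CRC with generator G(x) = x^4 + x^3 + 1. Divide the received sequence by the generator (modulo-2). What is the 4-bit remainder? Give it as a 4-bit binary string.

0101

Modulo-2 division of 111100111011110 by 11001:
  pos 0: 11110 XOR 11001 = 00111
  pos 2: 11101 XOR 11001 = 00100
  pos 4: 10011 XOR 11001 = 01010
  pos 5: 10100 XOR 11001 = 01101
  pos 6: 11011 XOR 11001 = 00010
  pos 9: 10111 XOR 11001 = 01110
  pos 10: 11100 XOR 11001 = 00101
Remainder = 0101 (nonzero — an error is detected).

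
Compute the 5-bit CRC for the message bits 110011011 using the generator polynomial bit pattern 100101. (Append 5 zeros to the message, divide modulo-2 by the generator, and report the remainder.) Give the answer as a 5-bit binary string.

01010

Append 5 zeros: 11001101100000. Divide by 100101 (XOR where the leading bit is 1):
  pos 0: 110011 XOR 100101 = 010110
  pos 1: 101100 XOR 100101 = 001001
  pos 3: 100111 XOR 100101 = 000010
  pos 7: 100000 XOR 100101 = 000101
Remainder (last 5 bits) = 01010. This is the CRC / FCS.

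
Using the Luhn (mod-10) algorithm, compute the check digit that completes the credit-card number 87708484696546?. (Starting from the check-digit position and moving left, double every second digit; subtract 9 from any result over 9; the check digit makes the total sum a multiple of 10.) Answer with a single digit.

9

Partial digits right→left: 6 4 5 6 9 6 4 8 4 8 0 7 7 8
Double every second digit counting from the check-digit position (so the 1st, 3rd, 5th, ... of the partial from the right).
  doubled (with −9 where >9): 3 1 9 8 8 0 5 → sum 34
  kept as-is: 4 6 6 8 8 7 8 → sum 47
Total = 34 + 47 = 81.
Check digit = (10 − (81 mod 10)) mod 10 = 9.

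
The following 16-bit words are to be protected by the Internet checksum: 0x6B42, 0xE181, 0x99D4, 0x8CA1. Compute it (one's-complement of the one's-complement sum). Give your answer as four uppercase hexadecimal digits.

One's-complement addition (fold any carry out of bit 15 back into bit 0):
  0x6B42 + 0xE181 = 0x14CC3 → wrap carry → 0x4CC4
  0x4CC4 + 0x99D4 = 0x0E698
  0xE698 + 0x8CA1 = 0x17339 → wrap carry → 0x733A
One's-complement sum = 0x733A.
Checksum = ~0x733A & 0xFFFF = 0x8CC5.

8CC5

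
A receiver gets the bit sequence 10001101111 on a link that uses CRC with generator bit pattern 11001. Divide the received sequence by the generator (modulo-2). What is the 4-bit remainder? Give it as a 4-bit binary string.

Modulo-2 division of 10001101111 by 11001:
  pos 0: 10001 XOR 11001 = 01000
  pos 1: 10001 XOR 11001 = 01000
  pos 2: 10000 XOR 11001 = 01001
  pos 3: 10011 XOR 11001 = 01010
  pos 4: 10101 XOR 11001 = 01100
  pos 5: 11001 XOR 11001 = 00000
Remainder = 0001 (nonzero — an error is detected).

0001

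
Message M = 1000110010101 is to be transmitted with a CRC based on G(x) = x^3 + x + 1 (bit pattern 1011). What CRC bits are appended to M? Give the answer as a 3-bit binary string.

010

Append 3 zeros: 1000110010101000. Divide by 1011 (XOR where the leading bit is 1):
  pos 0: 1000 XOR 1011 = 0011
  pos 2: 1111 XOR 1011 = 0100
  pos 3: 1000 XOR 1011 = 0011
  pos 5: 1101 XOR 1011 = 0110
  pos 6: 1100 XOR 1011 = 0111
  pos 7: 1111 XOR 1011 = 0100
  pos 8: 1000 XOR 1011 = 0011
  pos 10: 1110 XOR 1011 = 0101
  pos 11: 1010 XOR 1011 = 0001
Remainder (last 3 bits) = 010. This is the CRC / FCS.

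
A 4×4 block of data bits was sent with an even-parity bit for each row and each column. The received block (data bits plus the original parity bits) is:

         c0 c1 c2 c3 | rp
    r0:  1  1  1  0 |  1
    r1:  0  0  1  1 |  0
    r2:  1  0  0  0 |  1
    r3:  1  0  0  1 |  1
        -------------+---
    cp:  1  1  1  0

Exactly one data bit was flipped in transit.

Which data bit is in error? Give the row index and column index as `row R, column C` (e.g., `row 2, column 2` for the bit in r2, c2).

row 3, column 2

Recompute each row's even parity and compare to rp:
  r0: data parity 1, sent rp 1 → ok
  r1: data parity 0, sent rp 0 → ok
  r2: data parity 1, sent rp 1 → ok
  r3: data parity 0, sent rp 1 → mismatch
Recompute each column's even parity and compare to cp:
  c0: data parity 1, sent cp 1 → ok
  c1: data parity 1, sent cp 1 → ok
  c2: data parity 0, sent cp 1 → mismatch
  c3: data parity 0, sent cp 0 → ok
Exactly one row (r3) and one column (c2) fail → the flipped bit is at their intersection.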